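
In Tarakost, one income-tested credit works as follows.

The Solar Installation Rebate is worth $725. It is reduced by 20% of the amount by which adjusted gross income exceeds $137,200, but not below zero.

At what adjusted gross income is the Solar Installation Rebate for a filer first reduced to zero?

The credit falls by 20% of each dollar above $137,200, so it reaches zero when the excess is $725 / 20% = $3,625: income = $137,200 + $3,625 = $140,825.

$140,825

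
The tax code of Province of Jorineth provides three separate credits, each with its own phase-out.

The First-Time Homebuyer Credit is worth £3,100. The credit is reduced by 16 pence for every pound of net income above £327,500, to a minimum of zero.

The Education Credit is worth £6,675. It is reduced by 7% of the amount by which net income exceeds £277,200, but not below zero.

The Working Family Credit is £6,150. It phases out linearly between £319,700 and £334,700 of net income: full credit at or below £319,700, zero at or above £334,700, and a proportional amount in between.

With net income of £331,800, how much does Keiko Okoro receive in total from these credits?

First-Time Homebuyer Credit: 16% of the £4,300 excess over £327,500 is £688; credit = £3,100 − £688 = £2,412.
Education Credit: 7% of the £54,600 excess over £277,200 is £3,822; credit = £6,675 − £3,822 = £2,853.
Working Family Credit: £331,800 is £12,100 into a £15,000 phase-out range, leaving 2,900/15,000 of the credit: £6,150 × 2,900/15,000 = £1,189.
Total: £2,412 + £2,853 + £1,189 = £6,454.

£6,454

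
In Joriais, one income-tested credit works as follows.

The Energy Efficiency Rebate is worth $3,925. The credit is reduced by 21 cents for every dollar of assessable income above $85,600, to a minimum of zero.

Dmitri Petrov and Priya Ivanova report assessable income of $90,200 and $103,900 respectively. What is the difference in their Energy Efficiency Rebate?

$2,877

Dmitri ($90,200): Energy Efficiency Rebate: 21% of the $4,600 excess over $85,600 is $966; credit = $3,925 − $966 = $2,959.
Priya ($103,900): Energy Efficiency Rebate: 21% of the $18,300 excess over $85,600 is $3,843; credit = $3,925 − $3,843 = $82.
Difference: |$2,959 − $82| = $2,877.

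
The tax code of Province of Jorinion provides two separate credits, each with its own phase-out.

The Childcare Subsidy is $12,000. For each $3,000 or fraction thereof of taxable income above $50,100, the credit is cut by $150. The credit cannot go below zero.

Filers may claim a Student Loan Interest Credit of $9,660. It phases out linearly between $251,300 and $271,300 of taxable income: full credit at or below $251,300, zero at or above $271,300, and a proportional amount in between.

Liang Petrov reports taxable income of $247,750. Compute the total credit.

Childcare Subsidy: income exceeds $50,100 by $197,650, which is 66 full-or-partial $3,000 increments; reduction = 66 × $150 = $9,900, leaving $2,100.
Student Loan Interest Credit: $247,750 is at or below the $251,300 threshold, so the full $9,660 applies.
Total: $2,100 + $9,660 = $11,760.

$11,760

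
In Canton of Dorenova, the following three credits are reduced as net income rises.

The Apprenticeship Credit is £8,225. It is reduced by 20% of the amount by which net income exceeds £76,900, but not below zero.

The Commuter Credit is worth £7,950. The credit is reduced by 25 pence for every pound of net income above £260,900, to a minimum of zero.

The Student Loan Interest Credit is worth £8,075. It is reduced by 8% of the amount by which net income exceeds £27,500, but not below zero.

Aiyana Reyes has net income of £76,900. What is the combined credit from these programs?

Apprenticeship Credit: £76,900 is at or below the £76,900 threshold, so the full £8,225 applies.
Commuter Credit: £76,900 is at or below the £260,900 threshold, so the full £7,950 applies.
Student Loan Interest Credit: 8% of the £49,400 excess over £27,500 is £3,952; credit = £8,075 − £3,952 = £4,123.
Total: £8,225 + £7,950 + £4,123 = £20,298.

£20,298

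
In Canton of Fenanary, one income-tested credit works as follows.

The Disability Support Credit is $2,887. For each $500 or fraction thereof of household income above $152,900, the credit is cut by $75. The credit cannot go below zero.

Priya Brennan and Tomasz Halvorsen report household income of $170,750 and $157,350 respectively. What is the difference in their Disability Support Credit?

$2,025

Priya ($170,750): Disability Support Credit: income exceeds $152,900 by $17,850, which is 36 full-or-partial $500 increments; reduction = 36 × $75 = $2,700, leaving $187.
Tomasz ($157,350): Disability Support Credit: income exceeds $152,900 by $4,450, which is 9 full-or-partial $500 increments; reduction = 9 × $75 = $675, leaving $2,212.
Difference: |$187 − $2,212| = $2,025.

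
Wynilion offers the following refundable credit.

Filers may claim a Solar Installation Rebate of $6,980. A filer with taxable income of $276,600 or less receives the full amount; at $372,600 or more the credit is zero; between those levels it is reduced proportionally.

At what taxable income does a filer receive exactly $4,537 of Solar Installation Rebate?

$310,200

$4,537 is 4,537/6,980 of the full $6,980, so 2,443/6,980 of the $96,000 range has been used: income = $276,600 + $96,000 × 2,443/6,980 = $310,200.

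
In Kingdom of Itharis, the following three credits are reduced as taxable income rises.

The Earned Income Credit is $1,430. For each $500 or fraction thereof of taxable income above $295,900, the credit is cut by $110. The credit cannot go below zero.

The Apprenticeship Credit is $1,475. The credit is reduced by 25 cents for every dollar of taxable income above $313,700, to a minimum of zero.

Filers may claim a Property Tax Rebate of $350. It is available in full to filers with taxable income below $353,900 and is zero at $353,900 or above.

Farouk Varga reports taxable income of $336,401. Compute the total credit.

Earned Income Credit: income exceeds $295,900 by $40,501 → 82 increments × $110 = $9,020 ≥ base, so the credit is $0.
Apprenticeship Credit: 25% of the $22,701 excess over $313,700 is $5,675.25 ≥ base, so the credit is $0.
Property Tax Rebate: $336,401 is below the $353,900 cutoff, so the full $350 applies.
Total: $0 + $0 + $350 = $350.

$350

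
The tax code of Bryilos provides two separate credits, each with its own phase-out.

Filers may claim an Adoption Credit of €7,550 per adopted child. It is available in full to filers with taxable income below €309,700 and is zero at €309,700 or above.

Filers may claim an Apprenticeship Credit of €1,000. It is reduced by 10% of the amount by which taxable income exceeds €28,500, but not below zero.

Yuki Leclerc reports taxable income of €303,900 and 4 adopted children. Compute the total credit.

€30,200

Adoption Credit: base = 4 × €7,550 = €30,200. €303,900 is below the €309,700 cutoff, so the full €30,200 applies.
Apprenticeship Credit: 10% of the €275,400 excess over €28,500 is €27,540 ≥ base, so the credit is €0.
Total: €30,200 + €0 = €30,200.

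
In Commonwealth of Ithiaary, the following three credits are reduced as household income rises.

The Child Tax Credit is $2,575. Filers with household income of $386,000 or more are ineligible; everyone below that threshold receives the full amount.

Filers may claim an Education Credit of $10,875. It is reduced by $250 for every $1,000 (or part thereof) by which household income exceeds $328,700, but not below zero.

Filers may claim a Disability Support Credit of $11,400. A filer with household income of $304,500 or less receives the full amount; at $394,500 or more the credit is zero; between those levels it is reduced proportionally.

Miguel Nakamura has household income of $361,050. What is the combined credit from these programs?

$9,437

Child Tax Credit: $361,050 is below the $386,000 cutoff, so the full $2,575 applies.
Education Credit: income exceeds $328,700 by $32,350, which is 33 full-or-partial $1,000 increments; reduction = 33 × $250 = $8,250, leaving $2,625.
Disability Support Credit: $361,050 is $56,550 into a $90,000 phase-out range, leaving 33,450/90,000 of the credit: $11,400 × 33,450/90,000 = $4,237.
Total: $2,575 + $2,625 + $4,237 = $9,437.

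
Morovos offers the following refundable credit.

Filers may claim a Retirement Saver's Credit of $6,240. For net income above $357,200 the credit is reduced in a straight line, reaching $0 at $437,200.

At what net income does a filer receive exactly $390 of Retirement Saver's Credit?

$432,200

$390 is 390/6,240 of the full $6,240, so 5,850/6,240 of the $80,000 range has been used: income = $357,200 + $80,000 × 5,850/6,240 = $432,200.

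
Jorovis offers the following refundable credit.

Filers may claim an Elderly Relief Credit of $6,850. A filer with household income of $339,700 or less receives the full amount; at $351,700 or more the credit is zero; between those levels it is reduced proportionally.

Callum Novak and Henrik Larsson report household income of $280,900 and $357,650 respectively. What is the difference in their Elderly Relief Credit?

$6,850

Callum ($280,900): Elderly Relief Credit: $280,900 is at or below the $339,700 threshold, so the full $6,850 applies.
Henrik ($357,650): Elderly Relief Credit: $357,650 is at or above $351,700, so the credit is $0.
Difference: |$6,850 − $0| = $6,850.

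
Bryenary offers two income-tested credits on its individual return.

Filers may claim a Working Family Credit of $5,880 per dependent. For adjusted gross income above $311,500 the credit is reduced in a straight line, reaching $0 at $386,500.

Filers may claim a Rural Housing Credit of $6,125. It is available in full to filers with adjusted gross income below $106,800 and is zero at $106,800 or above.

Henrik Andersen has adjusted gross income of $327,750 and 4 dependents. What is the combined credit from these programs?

$18,424

Working Family Credit: base = 4 × $5,880 = $23,520. $327,750 is $16,250 into a $75,000 phase-out range, leaving 58,750/75,000 of the credit: $23,520 × 58,750/75,000 = $18,424.
Rural Housing Credit: $327,750 meets or exceeds the $106,800 cutoff, so the credit is $0.
Total: $18,424 + $0 = $18,424.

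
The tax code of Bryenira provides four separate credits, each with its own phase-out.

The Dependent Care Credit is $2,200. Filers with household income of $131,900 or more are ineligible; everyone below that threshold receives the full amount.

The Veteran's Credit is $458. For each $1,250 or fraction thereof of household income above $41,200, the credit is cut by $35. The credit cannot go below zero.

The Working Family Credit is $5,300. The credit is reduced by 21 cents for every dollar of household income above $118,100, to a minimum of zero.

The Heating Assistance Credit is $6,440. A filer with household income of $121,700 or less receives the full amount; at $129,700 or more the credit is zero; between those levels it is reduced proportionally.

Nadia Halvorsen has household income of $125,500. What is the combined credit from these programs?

$9,327

Dependent Care Credit: $125,500 is below the $131,900 cutoff, so the full $2,200 applies.
Veteran's Credit: income exceeds $41,200 by $84,300 → 68 increments × $35 = $2,380 ≥ base, so the credit is $0.
Working Family Credit: 21% of the $7,400 excess over $118,100 is $1,554; credit = $5,300 − $1,554 = $3,746.
Heating Assistance Credit: $125,500 is $3,800 into a $8,000 phase-out range, leaving 4,200/8,000 of the credit: $6,440 × 4,200/8,000 = $3,381.
Total: $2,200 + $0 + $3,746 + $3,381 = $9,327.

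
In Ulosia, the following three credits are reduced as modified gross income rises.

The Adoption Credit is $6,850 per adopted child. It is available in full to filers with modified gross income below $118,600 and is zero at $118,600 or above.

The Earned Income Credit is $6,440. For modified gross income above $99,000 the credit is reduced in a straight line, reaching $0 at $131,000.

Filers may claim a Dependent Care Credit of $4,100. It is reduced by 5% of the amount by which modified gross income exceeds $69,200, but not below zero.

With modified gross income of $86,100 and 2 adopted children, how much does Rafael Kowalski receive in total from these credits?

Adoption Credit: base = 2 × $6,850 = $13,700. $86,100 is below the $118,600 cutoff, so the full $13,700 applies.
Earned Income Credit: $86,100 is at or below the $99,000 threshold, so the full $6,440 applies.
Dependent Care Credit: 5% of the $16,900 excess over $69,200 is $845; credit = $4,100 − $845 = $3,255.
Total: $13,700 + $6,440 + $3,255 = $23,395.

$23,395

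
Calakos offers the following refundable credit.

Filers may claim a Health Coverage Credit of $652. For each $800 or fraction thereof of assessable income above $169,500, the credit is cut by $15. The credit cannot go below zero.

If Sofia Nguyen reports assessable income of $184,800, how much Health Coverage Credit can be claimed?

$352

Health Coverage Credit: income exceeds $169,500 by $15,300, which is 20 full-or-partial $800 increments; reduction = 20 × $15 = $300, leaving $352.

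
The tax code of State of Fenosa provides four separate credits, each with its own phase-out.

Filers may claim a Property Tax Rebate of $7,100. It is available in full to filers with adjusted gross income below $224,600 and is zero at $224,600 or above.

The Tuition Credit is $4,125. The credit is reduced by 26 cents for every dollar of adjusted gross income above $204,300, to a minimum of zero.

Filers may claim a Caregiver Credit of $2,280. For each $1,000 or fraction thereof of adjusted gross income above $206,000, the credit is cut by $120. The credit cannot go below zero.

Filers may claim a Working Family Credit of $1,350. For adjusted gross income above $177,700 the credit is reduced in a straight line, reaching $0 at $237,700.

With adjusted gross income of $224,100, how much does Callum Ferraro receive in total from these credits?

Property Tax Rebate: $224,100 is below the $224,600 cutoff, so the full $7,100 applies.
Tuition Credit: 26% of the $19,800 excess over $204,300 is $5,148 ≥ base, so the credit is $0.
Caregiver Credit: income exceeds $206,000 by $18,100 → 19 increments × $120 = $2,280 ≥ base, so the credit is $0.
Working Family Credit: $224,100 is $46,400 into a $60,000 phase-out range, leaving 13,600/60,000 of the credit: $1,350 × 13,600/60,000 = $306.
Total: $7,100 + $0 + $0 + $306 = $7,406.

$7,406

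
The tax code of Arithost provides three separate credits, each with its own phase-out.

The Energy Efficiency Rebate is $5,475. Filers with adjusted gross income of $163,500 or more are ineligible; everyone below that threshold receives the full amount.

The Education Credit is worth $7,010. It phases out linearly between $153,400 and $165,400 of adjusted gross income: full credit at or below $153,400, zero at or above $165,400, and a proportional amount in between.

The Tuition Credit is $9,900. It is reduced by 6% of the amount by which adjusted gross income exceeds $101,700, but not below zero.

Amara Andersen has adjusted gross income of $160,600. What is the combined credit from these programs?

Energy Efficiency Rebate: $160,600 is below the $163,500 cutoff, so the full $5,475 applies.
Education Credit: $160,600 is $7,200 into a $12,000 phase-out range, leaving 4,800/12,000 of the credit: $7,010 × 4,800/12,000 = $2,804.
Tuition Credit: 6% of the $58,900 excess over $101,700 is $3,534; credit = $9,900 − $3,534 = $6,366.
Total: $5,475 + $2,804 + $6,366 = $14,645.

$14,645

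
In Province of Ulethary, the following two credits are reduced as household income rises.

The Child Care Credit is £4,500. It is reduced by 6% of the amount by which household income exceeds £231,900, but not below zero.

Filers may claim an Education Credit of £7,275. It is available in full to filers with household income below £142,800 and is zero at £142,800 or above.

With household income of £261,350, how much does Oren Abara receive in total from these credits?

Child Care Credit: 6% of the £29,450 excess over £231,900 is £1,767; credit = £4,500 − £1,767 = £2,733.
Education Credit: £261,350 meets or exceeds the £142,800 cutoff, so the credit is £0.
Total: £2,733 + £0 = £2,733.

£2,733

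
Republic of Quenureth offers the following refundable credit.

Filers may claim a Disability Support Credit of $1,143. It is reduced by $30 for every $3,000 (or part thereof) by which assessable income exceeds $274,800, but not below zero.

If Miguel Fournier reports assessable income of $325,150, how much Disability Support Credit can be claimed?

Disability Support Credit: income exceeds $274,800 by $50,350, which is 17 full-or-partial $3,000 increments; reduction = 17 × $30 = $510, leaving $633.

$633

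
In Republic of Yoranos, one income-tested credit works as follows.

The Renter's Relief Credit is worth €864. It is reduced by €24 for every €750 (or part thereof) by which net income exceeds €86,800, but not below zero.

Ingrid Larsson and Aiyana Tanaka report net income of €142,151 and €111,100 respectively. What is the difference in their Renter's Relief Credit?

Ingrid (€142,151): Renter's Relief Credit: income exceeds €86,800 by €55,351 → 74 increments × €24 = €1,776 ≥ base, so the credit is €0.
Aiyana (€111,100): Renter's Relief Credit: income exceeds €86,800 by €24,300, which is 33 full-or-partial €750 increments; reduction = 33 × €24 = €792, leaving €72.
Difference: |€0 − €72| = €72.

€72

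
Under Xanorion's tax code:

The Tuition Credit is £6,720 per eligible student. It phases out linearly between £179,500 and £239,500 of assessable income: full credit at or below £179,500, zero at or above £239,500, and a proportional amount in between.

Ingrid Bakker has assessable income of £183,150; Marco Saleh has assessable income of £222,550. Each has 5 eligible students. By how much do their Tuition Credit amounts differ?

£22,064

Ingrid (£183,150): Tuition Credit: base = 5 × £6,720 = £33,600. £183,150 is £3,650 into a £60,000 phase-out range, leaving 56,350/60,000 of the credit: £33,600 × 56,350/60,000 = £31,556.
Marco (£222,550): Tuition Credit: base = 5 × £6,720 = £33,600. £222,550 is £43,050 into a £60,000 phase-out range, leaving 16,950/60,000 of the credit: £33,600 × 16,950/60,000 = £9,492.
Difference: |£31,556 − £9,492| = £22,064.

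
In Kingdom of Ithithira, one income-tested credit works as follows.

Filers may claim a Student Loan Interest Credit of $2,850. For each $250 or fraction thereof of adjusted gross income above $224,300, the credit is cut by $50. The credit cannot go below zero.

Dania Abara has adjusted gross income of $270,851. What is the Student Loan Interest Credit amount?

Student Loan Interest Credit: income exceeds $224,300 by $46,551 → 187 increments × $50 = $9,350 ≥ base, so the credit is $0.

$0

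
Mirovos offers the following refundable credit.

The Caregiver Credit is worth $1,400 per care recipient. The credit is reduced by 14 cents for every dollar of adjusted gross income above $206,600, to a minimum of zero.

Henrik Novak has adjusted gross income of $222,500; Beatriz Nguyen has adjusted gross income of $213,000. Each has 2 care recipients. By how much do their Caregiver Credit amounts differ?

Henrik ($222,500): Caregiver Credit: base = 2 × $1,400 = $2,800. 14% of the $15,900 excess over $206,600 is $2,226; credit = $2,800 − $2,226 = $574.
Beatriz ($213,000): Caregiver Credit: base = 2 × $1,400 = $2,800. 14% of the $6,400 excess over $206,600 is $896; credit = $2,800 − $896 = $1,904.
Difference: |$574 − $1,904| = $1,330.

$1,330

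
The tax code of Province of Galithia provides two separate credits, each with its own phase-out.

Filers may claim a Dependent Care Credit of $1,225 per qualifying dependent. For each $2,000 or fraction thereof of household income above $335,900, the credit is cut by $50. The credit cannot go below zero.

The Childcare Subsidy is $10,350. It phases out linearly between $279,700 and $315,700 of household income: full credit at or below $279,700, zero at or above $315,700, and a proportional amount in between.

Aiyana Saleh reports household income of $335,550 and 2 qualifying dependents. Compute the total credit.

Dependent Care Credit: base = 2 × $1,225 = $2,450. $335,550 is at or below the $335,900 threshold, so the full $2,450 applies.
Childcare Subsidy: $335,550 is at or above $315,700, so the credit is $0.
Total: $2,450 + $0 = $2,450.

$2,450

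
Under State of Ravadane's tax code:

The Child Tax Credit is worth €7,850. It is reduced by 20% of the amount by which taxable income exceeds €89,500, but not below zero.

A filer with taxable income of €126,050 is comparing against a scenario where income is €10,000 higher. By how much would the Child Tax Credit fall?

At €126,050 — 20% of the €36,550 excess over €89,500 is €7,310; credit = €7,850 − €7,310 = €540.
At €136,050 — 20% of the €46,550 excess over €89,500 is €9,310 ≥ base, so the credit is €0.
Lost: €540 − €0 = €540.

€540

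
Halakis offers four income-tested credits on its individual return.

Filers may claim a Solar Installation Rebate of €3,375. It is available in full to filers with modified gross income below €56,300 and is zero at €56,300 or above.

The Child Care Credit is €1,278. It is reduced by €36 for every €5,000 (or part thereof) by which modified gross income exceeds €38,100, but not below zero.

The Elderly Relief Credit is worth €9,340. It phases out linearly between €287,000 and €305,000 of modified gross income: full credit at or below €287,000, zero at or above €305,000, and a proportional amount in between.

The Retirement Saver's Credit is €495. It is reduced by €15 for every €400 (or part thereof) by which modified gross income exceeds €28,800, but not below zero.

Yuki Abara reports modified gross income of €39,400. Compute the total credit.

Solar Installation Rebate: €39,400 is below the €56,300 cutoff, so the full €3,375 applies.
Child Care Credit: income exceeds €38,100 by €1,300, which is 1 full-or-partial €5,000 increment; reduction = 1 × €36 = €36, leaving €1,242.
Elderly Relief Credit: €39,400 is at or below the €287,000 threshold, so the full €9,340 applies.
Retirement Saver's Credit: income exceeds €28,800 by €10,600, which is 27 full-or-partial €400 increments; reduction = 27 × €15 = €405, leaving €90.
Total: €3,375 + €1,242 + €9,340 + €90 = €14,047.

€14,047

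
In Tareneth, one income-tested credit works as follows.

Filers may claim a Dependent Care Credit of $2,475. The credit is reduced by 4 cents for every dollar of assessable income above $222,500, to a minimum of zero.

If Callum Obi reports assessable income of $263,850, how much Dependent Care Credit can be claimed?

$821

Dependent Care Credit: 4% of the $41,350 excess over $222,500 is $1,654; credit = $2,475 − $1,654 = $821.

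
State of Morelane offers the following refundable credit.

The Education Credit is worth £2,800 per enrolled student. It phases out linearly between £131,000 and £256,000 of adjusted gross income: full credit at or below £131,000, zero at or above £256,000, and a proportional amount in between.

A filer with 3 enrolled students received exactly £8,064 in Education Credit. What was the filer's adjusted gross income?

£136,000

Full credit = 3 × £2,800 = £8,400.
£8,064 is 8,064/8,400 of the full £8,400, so 336/8,400 of the £125,000 range has been used: income = £131,000 + £125,000 × 336/8,400 = £136,000.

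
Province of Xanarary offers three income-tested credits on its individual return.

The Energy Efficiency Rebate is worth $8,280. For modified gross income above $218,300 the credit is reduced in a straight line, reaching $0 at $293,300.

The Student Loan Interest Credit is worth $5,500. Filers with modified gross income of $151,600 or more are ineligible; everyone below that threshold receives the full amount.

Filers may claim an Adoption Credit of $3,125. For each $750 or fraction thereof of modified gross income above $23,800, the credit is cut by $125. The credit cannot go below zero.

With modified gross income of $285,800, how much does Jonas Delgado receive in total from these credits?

Energy Efficiency Rebate: $285,800 is $67,500 into a $75,000 phase-out range, leaving 7,500/75,000 of the credit: $8,280 × 7,500/75,000 = $828.
Student Loan Interest Credit: $285,800 meets or exceeds the $151,600 cutoff, so the credit is $0.
Adoption Credit: income exceeds $23,800 by $262,000 → 350 increments × $125 = $43,750 ≥ base, so the credit is $0.
Total: $828 + $0 + $0 = $828.

$828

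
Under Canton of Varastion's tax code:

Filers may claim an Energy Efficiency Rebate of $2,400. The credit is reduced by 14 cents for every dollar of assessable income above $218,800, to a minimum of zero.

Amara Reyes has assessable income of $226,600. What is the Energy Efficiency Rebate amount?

$1,308

Energy Efficiency Rebate: 14% of the $7,800 excess over $218,800 is $1,092; credit = $2,400 − $1,092 = $1,308.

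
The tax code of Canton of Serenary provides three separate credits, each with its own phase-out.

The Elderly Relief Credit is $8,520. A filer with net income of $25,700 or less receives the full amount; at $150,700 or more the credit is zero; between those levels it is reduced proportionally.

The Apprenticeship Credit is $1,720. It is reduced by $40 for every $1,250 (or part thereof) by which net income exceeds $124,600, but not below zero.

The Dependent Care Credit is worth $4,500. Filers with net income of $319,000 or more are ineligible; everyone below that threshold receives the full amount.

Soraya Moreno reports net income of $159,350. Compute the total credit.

$5,100

Elderly Relief Credit: $159,350 is at or above $150,700, so the credit is $0.
Apprenticeship Credit: income exceeds $124,600 by $34,750, which is 28 full-or-partial $1,250 increments; reduction = 28 × $40 = $1,120, leaving $600.
Dependent Care Credit: $159,350 is below the $319,000 cutoff, so the full $4,500 applies.
Total: $0 + $600 + $4,500 = $5,100.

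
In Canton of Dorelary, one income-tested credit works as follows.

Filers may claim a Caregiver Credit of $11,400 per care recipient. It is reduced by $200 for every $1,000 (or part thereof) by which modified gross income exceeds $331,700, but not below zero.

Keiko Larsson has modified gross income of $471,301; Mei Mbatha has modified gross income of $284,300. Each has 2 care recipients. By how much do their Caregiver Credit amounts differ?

Keiko ($471,301): Caregiver Credit: base = 2 × $11,400 = $22,800. income exceeds $331,700 by $139,601 → 140 increments × $200 = $28,000 ≥ base, so the credit is $0.
Mei ($284,300): Caregiver Credit: base = 2 × $11,400 = $22,800. $284,300 is at or below the $331,700 threshold, so the full $22,800 applies.
Difference: |$0 − $22,800| = $22,800.

$22,800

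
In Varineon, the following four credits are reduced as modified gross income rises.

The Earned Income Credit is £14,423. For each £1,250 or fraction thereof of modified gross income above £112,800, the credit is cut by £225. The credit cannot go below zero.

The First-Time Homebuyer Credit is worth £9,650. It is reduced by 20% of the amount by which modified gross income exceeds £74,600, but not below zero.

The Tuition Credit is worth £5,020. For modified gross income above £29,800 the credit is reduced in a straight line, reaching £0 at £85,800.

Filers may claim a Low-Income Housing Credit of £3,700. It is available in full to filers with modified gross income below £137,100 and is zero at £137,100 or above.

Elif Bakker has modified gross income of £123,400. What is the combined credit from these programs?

£16,098

Earned Income Credit: income exceeds £112,800 by £10,600, which is 9 full-or-partial £1,250 increments; reduction = 9 × £225 = £2,025, leaving £12,398.
First-Time Homebuyer Credit: 20% of the £48,800 excess over £74,600 is £9,760 ≥ base, so the credit is £0.
Tuition Credit: £123,400 is at or above £85,800, so the credit is £0.
Low-Income Housing Credit: £123,400 is below the £137,100 cutoff, so the full £3,700 applies.
Total: £12,398 + £0 + £0 + £3,700 = £16,098.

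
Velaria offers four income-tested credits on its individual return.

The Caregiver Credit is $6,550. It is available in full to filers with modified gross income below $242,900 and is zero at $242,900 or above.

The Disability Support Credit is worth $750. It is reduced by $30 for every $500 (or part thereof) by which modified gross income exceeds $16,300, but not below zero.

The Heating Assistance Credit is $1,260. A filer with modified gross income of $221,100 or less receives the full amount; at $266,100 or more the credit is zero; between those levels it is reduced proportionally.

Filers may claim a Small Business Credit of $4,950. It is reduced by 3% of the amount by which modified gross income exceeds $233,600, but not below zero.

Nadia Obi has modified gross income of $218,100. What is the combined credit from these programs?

$12,760

Caregiver Credit: $218,100 is below the $242,900 cutoff, so the full $6,550 applies.
Disability Support Credit: income exceeds $16,300 by $201,800 → 404 increments × $30 = $12,120 ≥ base, so the credit is $0.
Heating Assistance Credit: $218,100 is at or below the $221,100 threshold, so the full $1,260 applies.
Small Business Credit: $218,100 is at or below the $233,600 threshold, so the full $4,950 applies.
Total: $6,550 + $0 + $1,260 + $4,950 = $12,760.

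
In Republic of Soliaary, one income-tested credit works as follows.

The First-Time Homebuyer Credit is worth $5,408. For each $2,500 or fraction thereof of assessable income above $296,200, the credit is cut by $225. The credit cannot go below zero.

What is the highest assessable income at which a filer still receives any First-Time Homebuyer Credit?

After 24 increments the reduction is 24 × $225 = $5,400, leaving $8; one more increment wipes it out. Increment 24 ends at excess 24 × $2,500 = $60,000, so the highest qualifying income is $296,200 + $60,000 = $356,200.

$356,200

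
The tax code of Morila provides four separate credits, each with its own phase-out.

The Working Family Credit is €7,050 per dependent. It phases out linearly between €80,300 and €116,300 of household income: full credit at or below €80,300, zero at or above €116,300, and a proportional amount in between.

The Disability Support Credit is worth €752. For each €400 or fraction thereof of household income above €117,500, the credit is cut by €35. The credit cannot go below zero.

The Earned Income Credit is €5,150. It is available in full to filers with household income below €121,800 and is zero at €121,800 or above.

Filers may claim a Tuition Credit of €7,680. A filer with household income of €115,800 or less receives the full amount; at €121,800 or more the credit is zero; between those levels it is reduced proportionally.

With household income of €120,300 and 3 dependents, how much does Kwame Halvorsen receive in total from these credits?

Working Family Credit: base = 3 × €7,050 = €21,150. €120,300 is at or above €116,300, so the credit is €0.
Disability Support Credit: income exceeds €117,500 by €2,800, which is 7 full-or-partial €400 increments; reduction = 7 × €35 = €245, leaving €507.
Earned Income Credit: €120,300 is below the €121,800 cutoff, so the full €5,150 applies.
Tuition Credit: €120,300 is €4,500 into a €6,000 phase-out range, leaving 1,500/6,000 of the credit: €7,680 × 1,500/6,000 = €1,920.
Total: €0 + €507 + €5,150 + €1,920 = €7,577.

€7,577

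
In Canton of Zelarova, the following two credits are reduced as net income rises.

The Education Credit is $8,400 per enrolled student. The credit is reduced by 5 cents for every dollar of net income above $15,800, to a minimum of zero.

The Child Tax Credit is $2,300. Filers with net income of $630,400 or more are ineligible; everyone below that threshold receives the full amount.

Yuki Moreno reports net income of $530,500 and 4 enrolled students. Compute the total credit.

Education Credit: base = 4 × $8,400 = $33,600. 5% of the $514,700 excess over $15,800 is $25,735; credit = $33,600 − $25,735 = $7,865.
Child Tax Credit: $530,500 is below the $630,400 cutoff, so the full $2,300 applies.
Total: $7,865 + $2,300 = $10,165.

$10,165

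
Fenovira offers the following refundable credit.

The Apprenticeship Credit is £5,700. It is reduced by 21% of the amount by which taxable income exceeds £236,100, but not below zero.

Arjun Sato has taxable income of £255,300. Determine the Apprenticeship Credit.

£1,668

Apprenticeship Credit: 21% of the £19,200 excess over £236,100 is £4,032; credit = £5,700 − £4,032 = £1,668.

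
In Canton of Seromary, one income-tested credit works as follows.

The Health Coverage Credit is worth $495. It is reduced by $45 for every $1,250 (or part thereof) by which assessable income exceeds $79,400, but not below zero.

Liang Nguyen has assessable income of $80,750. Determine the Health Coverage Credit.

$405

Health Coverage Credit: income exceeds $79,400 by $1,350, which is 2 full-or-partial $1,250 increments; reduction = 2 × $45 = $90, leaving $405.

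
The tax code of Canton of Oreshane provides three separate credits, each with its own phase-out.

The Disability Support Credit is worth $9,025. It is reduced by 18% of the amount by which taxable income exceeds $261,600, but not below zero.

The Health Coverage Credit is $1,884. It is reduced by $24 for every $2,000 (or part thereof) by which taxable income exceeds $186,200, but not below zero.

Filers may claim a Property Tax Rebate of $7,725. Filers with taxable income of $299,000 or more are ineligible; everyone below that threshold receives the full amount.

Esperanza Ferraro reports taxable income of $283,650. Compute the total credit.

$13,489

Disability Support Credit: 18% of the $22,050 excess over $261,600 is $3,969; credit = $9,025 − $3,969 = $5,056.
Health Coverage Credit: income exceeds $186,200 by $97,450, which is 49 full-or-partial $2,000 increments; reduction = 49 × $24 = $1,176, leaving $708.
Property Tax Rebate: $283,650 is below the $299,000 cutoff, so the full $7,725 applies.
Total: $5,056 + $708 + $7,725 = $13,489.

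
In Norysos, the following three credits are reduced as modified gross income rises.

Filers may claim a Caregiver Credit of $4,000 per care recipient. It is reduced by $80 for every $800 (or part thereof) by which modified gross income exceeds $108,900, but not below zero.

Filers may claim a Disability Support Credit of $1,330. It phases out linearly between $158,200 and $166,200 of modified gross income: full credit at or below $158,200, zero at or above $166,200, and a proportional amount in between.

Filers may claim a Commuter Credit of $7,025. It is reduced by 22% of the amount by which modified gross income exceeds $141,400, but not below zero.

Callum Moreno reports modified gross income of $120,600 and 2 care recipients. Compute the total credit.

$15,155

Caregiver Credit: base = 2 × $4,000 = $8,000. income exceeds $108,900 by $11,700, which is 15 full-or-partial $800 increments; reduction = 15 × $80 = $1,200, leaving $6,800.
Disability Support Credit: $120,600 is at or below the $158,200 threshold, so the full $1,330 applies.
Commuter Credit: $120,600 is at or below the $141,400 threshold, so the full $7,025 applies.
Total: $6,800 + $1,330 + $7,025 = $15,155.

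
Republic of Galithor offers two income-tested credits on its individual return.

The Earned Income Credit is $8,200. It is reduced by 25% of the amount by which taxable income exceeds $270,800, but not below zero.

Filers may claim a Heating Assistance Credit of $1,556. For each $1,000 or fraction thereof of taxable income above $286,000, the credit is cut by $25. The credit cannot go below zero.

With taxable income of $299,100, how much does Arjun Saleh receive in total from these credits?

$2,331

Earned Income Credit: 25% of the $28,300 excess over $270,800 is $7,075; credit = $8,200 − $7,075 = $1,125.
Heating Assistance Credit: income exceeds $286,000 by $13,100, which is 14 full-or-partial $1,000 increments; reduction = 14 × $25 = $350, leaving $1,206.
Total: $1,125 + $1,206 = $2,331.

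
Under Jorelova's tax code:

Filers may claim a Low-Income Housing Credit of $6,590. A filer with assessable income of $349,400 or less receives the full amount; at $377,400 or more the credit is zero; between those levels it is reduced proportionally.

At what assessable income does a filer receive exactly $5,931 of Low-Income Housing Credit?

$352,200

$5,931 is 5,931/6,590 of the full $6,590, so 659/6,590 of the $28,000 range has been used: income = $349,400 + $28,000 × 659/6,590 = $352,200.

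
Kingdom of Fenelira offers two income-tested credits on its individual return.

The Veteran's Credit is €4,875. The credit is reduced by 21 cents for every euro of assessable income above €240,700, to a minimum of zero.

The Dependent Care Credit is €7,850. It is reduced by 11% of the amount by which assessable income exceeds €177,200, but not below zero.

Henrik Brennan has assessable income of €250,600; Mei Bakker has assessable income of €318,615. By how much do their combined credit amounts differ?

€2,796

Henrik (€250,600): Veteran's Credit: 21% of the €9,900 excess over €240,700 is €2,079; credit = €4,875 − €2,079 = €2,796. Dependent Care Credit: 11% of the €73,400 excess over €177,200 is €8,074 ≥ base, so the credit is €0. total €2,796 + €0 = €2,796
Mei (€318,615): Veteran's Credit: 21% of the €77,915 excess over €240,700 is €16,362.15 ≥ base, so the credit is €0. Dependent Care Credit: 11% of the €141,415 excess over €177,200 is €15,555.65 ≥ base, so the credit is €0. total €0 + €0 = €0
Difference: |€2,796 − €0| = €2,796.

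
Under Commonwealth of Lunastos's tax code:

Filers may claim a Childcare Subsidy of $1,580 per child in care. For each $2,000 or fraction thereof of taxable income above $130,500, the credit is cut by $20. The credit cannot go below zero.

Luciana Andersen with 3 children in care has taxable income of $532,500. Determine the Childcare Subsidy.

$720

Childcare Subsidy: base = 3 × $1,580 = $4,740. income exceeds $130,500 by $402,000, which is 201 full-or-partial $2,000 increments; reduction = 201 × $20 = $4,020, leaving $720.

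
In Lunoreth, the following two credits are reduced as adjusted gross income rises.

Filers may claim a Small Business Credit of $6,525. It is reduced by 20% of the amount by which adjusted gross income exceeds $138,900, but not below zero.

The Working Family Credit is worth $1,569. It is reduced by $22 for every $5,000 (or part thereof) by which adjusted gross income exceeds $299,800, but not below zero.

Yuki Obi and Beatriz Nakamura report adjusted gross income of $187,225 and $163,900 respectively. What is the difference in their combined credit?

$1,525

Yuki ($187,225): Small Business Credit: 20% of the $48,325 excess over $138,900 is $9,665 ≥ base, so the credit is $0. Working Family Credit: $187,225 is at or below the $299,800 threshold, so the full $1,569 applies. total $0 + $1,569 = $1,569
Beatriz ($163,900): Small Business Credit: 20% of the $25,000 excess over $138,900 is $5,000; credit = $6,525 − $5,000 = $1,525. Working Family Credit: $163,900 is at or below the $299,800 threshold, so the full $1,569 applies. total $1,525 + $1,569 = $3,094
Difference: |$1,569 − $3,094| = $1,525.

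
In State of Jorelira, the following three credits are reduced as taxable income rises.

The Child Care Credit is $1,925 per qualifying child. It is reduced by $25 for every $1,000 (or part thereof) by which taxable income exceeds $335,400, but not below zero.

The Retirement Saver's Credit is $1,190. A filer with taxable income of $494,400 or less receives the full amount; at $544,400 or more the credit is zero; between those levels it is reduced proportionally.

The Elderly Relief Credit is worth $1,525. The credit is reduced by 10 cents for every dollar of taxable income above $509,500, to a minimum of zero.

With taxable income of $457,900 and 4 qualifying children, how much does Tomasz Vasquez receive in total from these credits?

$7,340

Child Care Credit: base = 4 × $1,925 = $7,700. income exceeds $335,400 by $122,500, which is 123 full-or-partial $1,000 increments; reduction = 123 × $25 = $3,075, leaving $4,625.
Retirement Saver's Credit: $457,900 is at or below the $494,400 threshold, so the full $1,190 applies.
Elderly Relief Credit: $457,900 is at or below the $509,500 threshold, so the full $1,525 applies.
Total: $4,625 + $1,190 + $1,525 = $7,340.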